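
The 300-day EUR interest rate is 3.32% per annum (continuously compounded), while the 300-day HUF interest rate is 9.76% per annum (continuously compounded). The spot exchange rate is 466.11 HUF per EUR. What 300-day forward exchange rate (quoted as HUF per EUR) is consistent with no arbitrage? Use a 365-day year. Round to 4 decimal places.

T = 300/365 years.
HUF accumulates by e^(0.0976×300/365) = 1.083524526.
EUR growth factor: e^(0.0332×300/365) = 1.027663389.
Forward (HUF per EUR) = 466.11 × 1.083524526 / 1.027663389 = 491.446540.

491.4465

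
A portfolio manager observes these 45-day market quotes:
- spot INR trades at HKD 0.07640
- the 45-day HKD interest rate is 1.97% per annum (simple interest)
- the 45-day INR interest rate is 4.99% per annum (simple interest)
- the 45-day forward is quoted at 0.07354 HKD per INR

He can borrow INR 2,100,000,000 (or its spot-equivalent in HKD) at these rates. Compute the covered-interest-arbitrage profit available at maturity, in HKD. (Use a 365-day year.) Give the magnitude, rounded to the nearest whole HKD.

HKD 5,445,585

T = 45/365 years.
Invest the INR and cover forward: 2,100,000,000 × 1.00615205479 × 0.07354 = HKD 155,384,086.43.
Convert at spot and invest in HKD: 2,100,000,000 × 0.07640 × 1.00242876712 = HKD 160,829,671.40.
The quoted forward undervalues INR, so borrow INR, convert to HKD at spot, deposit the HKD at 1.97%, and buy INR forward at 0.07354 to cover the loan.
The gap between the two covered legs is HKD 5,445,585.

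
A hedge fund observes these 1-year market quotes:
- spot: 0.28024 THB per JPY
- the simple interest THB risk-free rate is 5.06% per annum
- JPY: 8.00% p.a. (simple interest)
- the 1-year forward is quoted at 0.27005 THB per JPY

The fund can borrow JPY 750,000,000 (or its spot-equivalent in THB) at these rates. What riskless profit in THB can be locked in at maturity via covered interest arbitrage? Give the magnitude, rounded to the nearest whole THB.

THB 2,074,608

T = 1 year.
Keep in JPY, deliver into the forward: 750,000,000·1.080000·0.27005 = THB 218,740,500.00.
Swap to THB now, deposit: 750,000,000·0.28024·1.050600 = THB 220,815,108.00.
The quoted forward undervalues JPY, so borrow JPY, convert to THB at spot, deposit the THB at 5.06%, and buy JPY forward at 0.27005 to cover the loan.
Arbitrage profit = |218,740,500.00 − 220,815,108.00| = THB 2,074,608.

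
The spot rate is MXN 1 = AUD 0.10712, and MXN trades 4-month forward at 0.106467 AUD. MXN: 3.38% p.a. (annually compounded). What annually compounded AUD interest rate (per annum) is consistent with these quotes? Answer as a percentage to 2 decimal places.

1.50%

T = 4/12 years.
By CIP, F/S equals the AUD-to-MXN growth ratio: 0.106467/0.10712 = 0.9939040.
The MXN side grows by (1 + 0.0338)^(4/12) = 1.0111421.
That pins the AUD growth at 1.0049782.
r = 1.0049782^(12/4) − 1 = 0.015009 → 1.50%.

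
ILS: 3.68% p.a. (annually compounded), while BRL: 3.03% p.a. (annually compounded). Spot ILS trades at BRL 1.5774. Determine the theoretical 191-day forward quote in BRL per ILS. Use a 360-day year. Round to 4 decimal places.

T = 191/360 years.
BRL accumulates by (1 + 0.0303)^(191/360) = 1.0159632.
ILS growth factor: (1 + 0.0368)^(191/360) = 1.0193588.
CIP: F = S · (grow BRL)/(grow ILS) = 1.5774 × 1.0159632/1.0193588 = 1.572146 BRL per ILS.

1.5721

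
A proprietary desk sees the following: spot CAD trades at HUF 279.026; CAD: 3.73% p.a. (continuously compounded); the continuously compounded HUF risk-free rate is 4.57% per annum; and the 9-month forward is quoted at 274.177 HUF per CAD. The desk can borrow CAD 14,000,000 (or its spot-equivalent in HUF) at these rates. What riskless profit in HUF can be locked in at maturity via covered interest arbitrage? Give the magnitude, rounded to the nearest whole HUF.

HUF 95,200,094

T = 9/12 years.
Keep in CAD, deliver into the forward: 14,000,000·1.028369974851·274.177 = HUF 3,947,375,524.33.
Swap to HUF now, deposit: 14,000,000·279.026·1.034869156619 = HUF 4,042,575,618.13.
The quoted forward undervalues CAD, so borrow CAD, convert to HUF at spot, deposit the HUF at 4.57%, and buy CAD forward at 274.177 to cover the loan.
The gap between the two covered legs is HUF 95,200,094.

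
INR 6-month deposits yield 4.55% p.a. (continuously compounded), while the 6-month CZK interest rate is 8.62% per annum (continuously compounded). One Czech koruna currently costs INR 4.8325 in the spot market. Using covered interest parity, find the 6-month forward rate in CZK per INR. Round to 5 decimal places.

0.21119

T = 6/12 years.
Growth of 1 INR over T: e^(0.0455×6/12) = 1.0230108.
CZK growth factor: e^(0.0862×6/12) = 1.0440423.
So F = 4.8325 × 1.0230108 / 1.0440423 = 4.735153 (INR/CZK).
Invert for CZK per INR: 1 / 4.735153 = 0.21119.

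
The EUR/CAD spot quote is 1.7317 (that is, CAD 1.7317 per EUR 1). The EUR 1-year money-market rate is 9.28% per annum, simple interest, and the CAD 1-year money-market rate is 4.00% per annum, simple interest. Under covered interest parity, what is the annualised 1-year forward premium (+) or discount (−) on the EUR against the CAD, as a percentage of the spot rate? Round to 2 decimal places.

T = 1 year.
No-arbitrage forward: 1.7317 × 1.040000 / 1.092800 = 1.6480307 CAD/EUR.
Annualised premium = (F − S)/S × (1/T) = (1.6480307 − 1.7317)/1.7317 ÷ 1 = -4.83%.

-4.83%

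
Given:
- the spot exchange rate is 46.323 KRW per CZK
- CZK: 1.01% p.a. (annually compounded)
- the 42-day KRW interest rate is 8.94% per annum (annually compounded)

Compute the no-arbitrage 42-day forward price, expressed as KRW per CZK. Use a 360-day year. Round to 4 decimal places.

T = 42/360 years.
KRW accumulates by (1 + 0.0894)^(42/360) = 1.01003989.
Growth of 1 CZK over T: (1 + 0.0101)^(42/360) = 1.00117311.
CIP: F = S · (grow KRW)/(grow CZK) = 46.323 × 1.01003989/1.00117311 = 46.733255 KRW per CZK.

46.7333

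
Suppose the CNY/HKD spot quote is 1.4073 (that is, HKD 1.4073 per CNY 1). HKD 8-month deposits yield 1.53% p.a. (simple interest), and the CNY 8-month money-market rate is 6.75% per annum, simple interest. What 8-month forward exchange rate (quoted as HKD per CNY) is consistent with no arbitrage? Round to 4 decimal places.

T = 8/12 years.
HKD accumulates by 1 + 0.0153×8/12 = 1.010200.
CNY growth factor: 1 + 0.0675×8/12 = 1.045000.
Forward (HKD per CNY) = 1.4073 × 1.010200 / 1.045000 = 1.360435.

1.3604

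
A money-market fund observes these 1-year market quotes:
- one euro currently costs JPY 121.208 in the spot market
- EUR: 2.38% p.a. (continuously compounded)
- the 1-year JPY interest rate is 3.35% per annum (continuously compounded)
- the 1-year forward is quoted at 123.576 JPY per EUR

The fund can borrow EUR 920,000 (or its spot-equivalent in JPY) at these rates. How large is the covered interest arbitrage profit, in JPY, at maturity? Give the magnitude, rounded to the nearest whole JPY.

JPY 1,117,929

T = 1 year.
Route A — deposit EUR, sell forward: 920,000 × 1.02408548031 × 123.576 = JPY 116,428,196.33.
Route B — convert at spot, deposit JPY: 920,000 × 121.208 × 1.03406744373 = JPY 115,310,266.98.
The quoted forward overvalues EUR, so borrow JPY, buy EUR at spot, deposit the EUR at 2.38%, and sell the proceeds forward at 123.576.
The gap between the two covered legs is JPY 1,117,929.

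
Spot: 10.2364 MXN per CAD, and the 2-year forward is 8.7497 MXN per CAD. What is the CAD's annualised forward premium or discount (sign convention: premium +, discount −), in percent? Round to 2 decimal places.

-7.26%

T = 2 years.
CAD trades forward at -14.52366% vs spot over the period.
Per annum: -0.1452366 / 2 = -0.072618 = -7.26%.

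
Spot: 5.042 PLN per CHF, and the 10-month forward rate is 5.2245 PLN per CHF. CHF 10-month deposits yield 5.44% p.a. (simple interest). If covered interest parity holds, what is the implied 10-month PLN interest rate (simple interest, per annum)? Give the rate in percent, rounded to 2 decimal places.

T = 10/12 years.
CIP gives F = S · g_PLN/g_CHF, so g_PLN/g_CHF = 5.2245/5.042 = 1.0361960.
CHF growth factor: 1 + 0.0544×10/12 = 1.0453333.
So the PLN growth factor = 1.0831702.
r = (1.0831702 − 1)/(10/12) = 0.099804 → 9.98%.

9.98%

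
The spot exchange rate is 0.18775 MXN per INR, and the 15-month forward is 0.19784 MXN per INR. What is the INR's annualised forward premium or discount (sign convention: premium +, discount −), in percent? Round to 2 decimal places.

T = 15/12 years.
(F − S)/S = (0.19784 − 0.18775)/0.18775 = 0.0537417.
×(1/T) gives 4.30% p.a.

+4.30%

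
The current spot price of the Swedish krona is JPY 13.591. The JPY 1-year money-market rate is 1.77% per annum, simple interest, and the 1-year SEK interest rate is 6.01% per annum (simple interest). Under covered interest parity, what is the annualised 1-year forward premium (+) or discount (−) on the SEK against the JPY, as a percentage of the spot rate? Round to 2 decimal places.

-4.00%

T = 1 year.
No-arbitrage forward: 13.591 × 1.017700 / 1.060100 = 13.047411 JPY/SEK.
(F − S)/S ÷ T = (13.047411 − 13.591)/13.591/1 = -0.039996 → -4.00%.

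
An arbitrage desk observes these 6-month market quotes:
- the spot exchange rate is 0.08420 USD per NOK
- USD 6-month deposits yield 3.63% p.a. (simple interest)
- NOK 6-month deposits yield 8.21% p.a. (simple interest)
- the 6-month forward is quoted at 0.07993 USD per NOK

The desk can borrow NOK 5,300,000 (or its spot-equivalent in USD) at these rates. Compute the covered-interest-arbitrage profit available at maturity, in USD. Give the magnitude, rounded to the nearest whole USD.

T = 6/12 years.
Route A — deposit NOK, sell forward: 5,300,000 × 1.041050 × 0.07993 = USD 441,018.97.
Route B — convert at spot, deposit USD: 5,300,000 × 0.08420 × 1.018150 = USD 454,359.62.
The quoted forward undervalues NOK, so borrow NOK, convert to USD at spot, deposit the USD at 3.63%, and buy NOK forward at 0.07993 to cover the loan.
Profit = 454,359.62 − 441,018.97 = USD 13,341.

USD 13,341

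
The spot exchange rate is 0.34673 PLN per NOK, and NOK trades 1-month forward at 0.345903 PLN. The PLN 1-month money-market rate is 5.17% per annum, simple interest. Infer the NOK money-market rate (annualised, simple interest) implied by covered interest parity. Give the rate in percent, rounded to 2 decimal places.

T = 1/12 years.
By CIP, F/S equals the PLN-to-NOK growth ratio: 0.345903/0.34673 = 0.9976149.
PLN growth factor: 1 + 0.0517×1/12 = 1.0043083.
So the NOK growth factor = 1.0067094.
r = (1.0067094 − 1)/(1/12) = 0.080513 → 8.05%.

8.05%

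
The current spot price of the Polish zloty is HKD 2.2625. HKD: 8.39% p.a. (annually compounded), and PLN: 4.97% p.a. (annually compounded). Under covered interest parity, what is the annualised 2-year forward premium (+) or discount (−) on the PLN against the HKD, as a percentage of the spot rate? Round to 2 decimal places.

T = 2 years.
CIP forward (HKD per PLN) = 2.2625 × 1.1748392/1.1018701 = 2.4123294.
Annualised premium = (F − S)/S × (1/T) = (2.4123294 − 2.2625)/2.2625 ÷ 2 = 3.31%.

+3.31%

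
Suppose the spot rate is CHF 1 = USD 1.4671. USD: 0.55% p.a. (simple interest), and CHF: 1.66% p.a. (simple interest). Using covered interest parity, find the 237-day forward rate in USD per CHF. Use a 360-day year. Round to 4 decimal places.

1.4565

T = 237/360 years.
USD growth factor: 1 + 0.0055×237/360 = 1.0036208.
Growth of 1 CHF over T: 1 + 0.0166×237/360 = 1.0109283.
So F = 1.4671 × 1.0036208 / 1.0109283 = 1.456495 (USD/CHF).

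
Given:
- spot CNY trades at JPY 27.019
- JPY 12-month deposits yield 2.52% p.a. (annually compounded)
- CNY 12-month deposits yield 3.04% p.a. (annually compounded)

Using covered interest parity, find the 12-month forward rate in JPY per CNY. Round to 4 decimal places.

T = 1 year.
Growth of 1 JPY over T: (1 + 0.0252)^1 = 1.025200.
CNY growth factor: (1 + 0.0304)^1 = 1.030400.
So F = 27.019 × 1.025200 / 1.030400 = 26.882646 (JPY/CNY).

26.8826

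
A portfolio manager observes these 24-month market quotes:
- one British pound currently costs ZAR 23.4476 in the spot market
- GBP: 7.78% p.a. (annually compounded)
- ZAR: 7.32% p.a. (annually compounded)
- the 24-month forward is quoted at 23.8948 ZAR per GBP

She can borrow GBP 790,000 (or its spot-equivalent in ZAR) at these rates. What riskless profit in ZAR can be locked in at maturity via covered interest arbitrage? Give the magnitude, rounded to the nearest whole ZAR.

T = 2 years.
Keep in GBP, deliver into the forward: 790,000·1.16165284·23.8948 = ZAR 21,928,395.20.
Swap to ZAR now, deposit: 790,000·23.4476·1.15175824 = ZAR 21,334,713.54.
The quoted forward overvalues GBP, so borrow ZAR, buy GBP at spot, deposit the GBP at 7.78%, and sell the proceeds forward at 23.8948.
Profit = 21,928,395.20 − 21,334,713.54 = ZAR 593,682.

ZAR 593,682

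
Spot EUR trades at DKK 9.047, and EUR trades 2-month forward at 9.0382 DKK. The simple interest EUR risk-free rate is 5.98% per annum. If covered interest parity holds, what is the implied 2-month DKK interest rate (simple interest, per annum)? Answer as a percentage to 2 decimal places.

5.39%

T = 2/12 years.
By CIP, F/S equals the DKK-to-EUR growth ratio: 9.0382/9.047 = 0.9990273.
EUR growth factor: 1 + 0.0598×2/12 = 1.0099667.
Hence g_DKK = 1.0089843.
r = (1.0089843 − 1)/(2/12) = 0.053906 → 5.39%.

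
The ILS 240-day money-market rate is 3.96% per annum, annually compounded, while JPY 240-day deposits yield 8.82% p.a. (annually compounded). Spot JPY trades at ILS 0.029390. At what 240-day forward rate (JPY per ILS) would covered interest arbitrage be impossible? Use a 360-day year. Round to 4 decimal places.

35.0775

T = 240/360 years.
ILS growth factor: (1 + 0.0396)^(240/360) = 1.02622876.
JPY growth factor: (1 + 0.0882)^(240/360) = 1.05796788.
Forward (ILS per JPY) = 0.02939 × 1.02622876 / 1.05796788 = 0.028508298.
Invert for JPY per ILS: 1 / 0.028508298 = 35.0775.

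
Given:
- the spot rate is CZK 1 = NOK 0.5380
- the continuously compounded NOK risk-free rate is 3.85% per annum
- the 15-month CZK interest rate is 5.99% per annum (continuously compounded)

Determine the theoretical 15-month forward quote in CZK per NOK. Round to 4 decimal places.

T = 15/12 years.
Growth of 1 NOK over T: e^(0.0385×15/12) = 1.0493018.
Growth of 1 CZK over T: e^(0.0599×15/12) = 1.0777494.
Forward (NOK per CZK) = 0.538 × 1.0493018 / 1.0777494 = 0.5237993.
Quoted the other way: 1/0.5237993 = 1.9091 CZK per NOK.

1.9091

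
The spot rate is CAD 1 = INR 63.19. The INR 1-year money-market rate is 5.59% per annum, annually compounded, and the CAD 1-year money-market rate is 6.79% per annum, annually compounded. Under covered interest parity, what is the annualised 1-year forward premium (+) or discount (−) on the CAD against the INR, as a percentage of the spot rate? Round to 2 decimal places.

T = 1 year.
F = S · g_INR/g_CAD = 63.19 × 1.055900/1.067900 = 62.47993.
Annualised premium = (F − S)/S × (1/T) = (62.47993 − 63.19)/63.19 ÷ 1 = -1.12%.

-1.12%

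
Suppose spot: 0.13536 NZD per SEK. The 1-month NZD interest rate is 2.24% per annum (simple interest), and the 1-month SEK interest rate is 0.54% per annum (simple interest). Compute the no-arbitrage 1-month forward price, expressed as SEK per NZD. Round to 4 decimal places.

T = 1/12 years.
Growth of 1 NZD over T: 1 + 0.0224×1/12 = 1.0018667.
SEK accumulates by 1 + 0.0054×1/12 = 1.000450.
CIP: F = S · (grow NZD)/(grow SEK) = 0.13536 × 1.0018667/1.000450 = 0.1355517 NZD per SEK.
Invert for SEK per NZD: 1 / 0.1355517 = 7.3773.

7.3773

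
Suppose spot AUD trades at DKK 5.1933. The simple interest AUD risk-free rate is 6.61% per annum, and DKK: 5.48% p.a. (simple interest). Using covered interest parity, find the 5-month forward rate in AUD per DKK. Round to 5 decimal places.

T = 5/12 years.
Growth of 1 DKK over T: 1 + 0.0548×5/12 = 1.0228333.
Growth of 1 AUD over T: 1 + 0.0661×5/12 = 1.0275417.
So F = 5.1933 × 1.0228333 / 1.0275417 = 5.169503 (DKK/AUD).
Invert for AUD per DKK: 1 / 5.169503 = 0.19344.

0.19344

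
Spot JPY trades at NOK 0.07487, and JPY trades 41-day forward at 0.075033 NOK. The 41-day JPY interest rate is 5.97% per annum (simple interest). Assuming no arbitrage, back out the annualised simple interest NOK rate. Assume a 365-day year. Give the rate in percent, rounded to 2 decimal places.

T = 41/365 years.
By CIP, F/S equals the NOK-to-JPY growth ratio: 0.075033/0.07487 = 1.0021771.
The JPY side grows by 1 + 0.0597×41/365 = 1.006706.
So the NOK growth factor = 1.0088977.
r = (1.0088977 − 1)/(41/365) = 0.079211 → 7.92%.

7.92%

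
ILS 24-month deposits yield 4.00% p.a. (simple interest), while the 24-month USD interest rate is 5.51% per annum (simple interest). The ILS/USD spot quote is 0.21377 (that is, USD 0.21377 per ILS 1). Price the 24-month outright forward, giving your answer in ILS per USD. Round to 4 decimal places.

4.5507

T = 2 years.
USD accumulates by 1 + 0.0551×2 = 1.110200.
Growth of 1 ILS over T: 1 + 0.0400×2 = 1.080000.
CIP: F = S · (grow USD)/(grow ILS) = 0.21377 × 1.110200/1.080000 = 0.2197476 USD per ILS.
Invert for ILS per USD: 1 / 0.2197476 = 4.5507.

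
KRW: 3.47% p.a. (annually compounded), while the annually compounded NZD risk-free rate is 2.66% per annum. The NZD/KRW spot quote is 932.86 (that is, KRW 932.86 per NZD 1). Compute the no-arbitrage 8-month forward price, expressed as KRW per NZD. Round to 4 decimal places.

T = 8/12 years.
KRW accumulates by (1 + 0.0347)^(8/12) = 1.023001568.
NZD growth factor: (1 + 0.0266)^(8/12) = 1.017655631.
So F = 932.86 × 1.023001568 / 1.017655631 = 937.760490 (KRW/NZD).

937.7605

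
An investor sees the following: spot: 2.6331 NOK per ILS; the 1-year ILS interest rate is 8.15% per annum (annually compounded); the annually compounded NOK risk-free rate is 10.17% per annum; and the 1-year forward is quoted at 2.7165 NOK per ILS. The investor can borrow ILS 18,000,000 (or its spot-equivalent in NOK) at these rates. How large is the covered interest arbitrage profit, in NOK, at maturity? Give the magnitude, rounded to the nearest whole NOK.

T = 1 year.
Keep in ILS, deliver into the forward: 18,000,000·1.081500·2.7165 = NOK 52,882,105.50.
Swap to NOK now, deposit: 18,000,000·2.6331·1.101700 = NOK 52,215,952.86.
The quoted forward overvalues ILS, so borrow NOK, buy ILS at spot, deposit the ILS at 8.15%, and sell the proceeds forward at 2.7165.
Arbitrage profit = |52,882,105.50 − 52,215,952.86| = NOK 666,153.

NOK 666,153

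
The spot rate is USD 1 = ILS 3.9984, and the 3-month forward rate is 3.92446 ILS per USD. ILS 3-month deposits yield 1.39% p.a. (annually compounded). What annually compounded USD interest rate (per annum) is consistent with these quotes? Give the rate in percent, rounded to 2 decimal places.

9.25%

T = 3/12 years.
CIP gives F = S · g_ILS/g_USD, so g_ILS/g_USD = 3.92446/3.9984 = 0.9815076.
The ILS side grows by (1 + 0.0139)^(3/12) = 1.003457.
Hence g_USD = 1.0223629.
Annualise: 1.0223629^(12/3) − 1 = 0.092497 = 9.25%.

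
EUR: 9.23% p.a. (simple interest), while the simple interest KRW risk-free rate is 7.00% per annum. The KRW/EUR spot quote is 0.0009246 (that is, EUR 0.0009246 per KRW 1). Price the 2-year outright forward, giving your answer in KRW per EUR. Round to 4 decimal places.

1040.8286

T = 2 years.
Growth of 1 EUR over T: 1 + 0.0923×2 = 1.184600.
KRW growth factor: 1 + 0.0700×2 = 1.140000.
So F = 0.0009246 × 1.184600 / 1.140000 = 0.0009607729474 (EUR/KRW).
Quoted the other way: 1/0.0009607729474 = 1040.8286 KRW per EUR.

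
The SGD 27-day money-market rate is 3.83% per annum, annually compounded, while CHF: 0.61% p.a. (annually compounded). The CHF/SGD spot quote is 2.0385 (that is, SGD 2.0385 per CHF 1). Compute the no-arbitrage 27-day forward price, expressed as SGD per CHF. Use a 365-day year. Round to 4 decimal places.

T = 27/365 years.
Growth of 1 SGD over T: (1 + 0.0383)^(27/365) = 1.0027841.
CHF accumulates by (1 + 0.0061)^(27/365) = 1.000450.
Forward (SGD per CHF) = 2.0385 × 1.0027841 / 1.000450 = 2.043256.

2.0433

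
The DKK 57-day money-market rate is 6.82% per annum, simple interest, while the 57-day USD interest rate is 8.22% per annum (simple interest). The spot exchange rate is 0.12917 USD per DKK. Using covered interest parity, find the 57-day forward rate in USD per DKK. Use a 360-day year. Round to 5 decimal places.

0.12945

T = 57/360 years.
Growth of 1 USD over T: 1 + 0.0822×57/360 = 1.013015.
Growth of 1 DKK over T: 1 + 0.0682×57/360 = 1.0107983.
Forward (USD per DKK) = 0.12917 × 1.013015 / 1.0107983 = 0.1294533.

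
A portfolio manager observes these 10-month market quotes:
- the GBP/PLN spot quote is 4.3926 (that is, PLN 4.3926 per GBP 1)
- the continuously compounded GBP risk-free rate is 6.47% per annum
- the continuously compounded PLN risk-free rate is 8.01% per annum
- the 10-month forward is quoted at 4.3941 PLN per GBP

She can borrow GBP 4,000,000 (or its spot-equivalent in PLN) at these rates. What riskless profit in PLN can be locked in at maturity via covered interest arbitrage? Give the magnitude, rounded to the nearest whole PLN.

PLN 233,179

T = 10/12 years.
Invest the GBP and cover forward: 4,000,000 × 1.0553966488 × 4.3941 = PLN 18,550,073.66.
Convert at spot and invest in PLN: 4,000,000 × 4.3926 × 1.0690281877 = PLN 18,783,252.87.
The quoted forward undervalues GBP, so borrow GBP, convert to PLN at spot, deposit the PLN at 8.01%, and buy GBP forward at 4.3941 to cover the loan.
The gap between the two covered legs is PLN 233,179.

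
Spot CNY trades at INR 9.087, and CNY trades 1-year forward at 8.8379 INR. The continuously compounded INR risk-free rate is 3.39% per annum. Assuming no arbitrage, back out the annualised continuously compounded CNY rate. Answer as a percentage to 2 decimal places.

T = 1 year.
By CIP, F/S equals the INR-to-CNY growth ratio: 8.8379/9.087 = 0.9725872.
The INR side grows by e^(0.0339×1) = 1.0344812.
Hence g_CNY = 1.0636385.
r = ln(1.0636385)/1 = 0.061696 → 6.17%.

6.17%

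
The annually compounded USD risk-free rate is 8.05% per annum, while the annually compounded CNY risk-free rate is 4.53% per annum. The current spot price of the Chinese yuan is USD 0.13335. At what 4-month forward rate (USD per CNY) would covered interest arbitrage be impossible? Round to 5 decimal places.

0.13483

T = 4/12 years.
Growth of 1 USD over T: (1 + 0.0805)^(4/12) = 1.0261439.
CNY growth factor: (1 + 0.0453)^(4/12) = 1.0148776.
CIP: F = S · (grow USD)/(grow CNY) = 0.13335 × 1.0261439/1.0148776 = 0.1348303 USD per CNY.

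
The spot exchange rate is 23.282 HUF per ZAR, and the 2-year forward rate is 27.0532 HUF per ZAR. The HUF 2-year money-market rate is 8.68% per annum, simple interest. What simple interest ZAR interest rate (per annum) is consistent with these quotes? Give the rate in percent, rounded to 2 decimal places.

T = 2 years.
By CIP, F/S equals the HUF-to-ZAR growth ratio: 27.0532/23.282 = 1.1619792.
HUF growth factor: 1 + 0.0868×2 = 1.173600.
That pins the ZAR growth at 1.0100009.
(1.0100009 − 1)/T = 0.005000, i.e. 0.50%.

0.50%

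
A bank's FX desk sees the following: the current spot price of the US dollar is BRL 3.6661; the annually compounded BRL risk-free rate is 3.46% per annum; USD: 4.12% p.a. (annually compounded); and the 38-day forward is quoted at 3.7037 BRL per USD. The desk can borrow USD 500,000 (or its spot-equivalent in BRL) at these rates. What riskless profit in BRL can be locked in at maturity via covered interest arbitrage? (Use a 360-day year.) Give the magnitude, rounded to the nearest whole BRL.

T = 38/360 years.
Invest the USD and cover forward: 500,000 × 1.004270783 × 3.7037 = BRL 1,859,758.85.
Convert at spot and invest in BRL: 500,000 × 3.6661 × 1.003596913 = BRL 1,839,643.32.
The quoted forward overvalues USD, so borrow BRL, buy USD at spot, deposit the USD at 4.12%, and sell the proceeds forward at 3.7037.
The gap between the two covered legs is BRL 20,116.

BRL 20,116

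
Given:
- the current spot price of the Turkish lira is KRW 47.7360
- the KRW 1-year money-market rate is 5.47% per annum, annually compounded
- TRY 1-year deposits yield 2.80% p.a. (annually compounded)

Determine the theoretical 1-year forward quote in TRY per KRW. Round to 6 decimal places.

0.020418

T = 1 year.
KRW accumulates by (1 + 0.0547)^1 = 1.054700.
TRY accumulates by (1 + 0.0280)^1 = 1.028000.
So F = 47.736 × 1.054700 / 1.028000 = 48.97584 (KRW/TRY).
Invert for TRY per KRW: 1 / 48.97584 = 0.020418.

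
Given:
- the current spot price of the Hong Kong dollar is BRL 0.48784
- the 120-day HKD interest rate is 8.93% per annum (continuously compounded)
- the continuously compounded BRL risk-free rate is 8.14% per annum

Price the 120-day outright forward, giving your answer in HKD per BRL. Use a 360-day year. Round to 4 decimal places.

T = 120/360 years.
Growth of 1 BRL over T: e^(0.0814×120/360) = 1.0275048.
HKD growth factor: e^(0.0893×120/360) = 1.0302141.
So F = 0.48784 × 1.0275048 / 1.0302141 = 0.4865571 (BRL/HKD).
Invert for HKD per BRL: 1 / 0.4865571 = 2.0553.

2.0553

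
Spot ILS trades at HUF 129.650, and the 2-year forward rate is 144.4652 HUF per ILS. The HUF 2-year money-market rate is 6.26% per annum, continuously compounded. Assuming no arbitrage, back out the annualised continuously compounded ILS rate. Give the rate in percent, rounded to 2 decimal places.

0.85%

T = 2 years.
F/S = 144.4652/129.65 = 1.1142707 = (growth of HUF) / (growth of ILS).
HUF growth factor: e^(0.0626×2) = 1.1333751.
So the ILS growth factor = 1.0171452.
Take logs: ln 1.0171452 / 2 = 0.008500, so 0.85%.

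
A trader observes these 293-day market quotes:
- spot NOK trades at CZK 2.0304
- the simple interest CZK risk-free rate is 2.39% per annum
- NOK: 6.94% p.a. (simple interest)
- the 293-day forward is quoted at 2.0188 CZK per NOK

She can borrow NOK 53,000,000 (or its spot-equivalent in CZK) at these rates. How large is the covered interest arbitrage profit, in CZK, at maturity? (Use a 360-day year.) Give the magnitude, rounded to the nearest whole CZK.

T = 293/360 years.
Invest the NOK and cover forward: 53,000,000 × 1.05648388889 × 2.0188 = CZK 113,039,972.77.
Convert at spot and invest in CZK: 53,000,000 × 2.0304 × 1.01945194444 = CZK 109,704,447.08.
The quoted forward overvalues NOK, so borrow CZK, buy NOK at spot, deposit the NOK at 6.94%, and sell the proceeds forward at 2.0188.
The gap between the two covered legs is CZK 3,335,526.

CZK 3,335,526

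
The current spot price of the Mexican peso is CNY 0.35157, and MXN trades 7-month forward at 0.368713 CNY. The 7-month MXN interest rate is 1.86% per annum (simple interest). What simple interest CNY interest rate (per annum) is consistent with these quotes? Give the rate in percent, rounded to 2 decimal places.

T = 7/12 years.
By CIP, F/S equals the CNY-to-MXN growth ratio: 0.368713/0.35157 = 1.0487613.
MXN growth factor: 1 + 0.0186×7/12 = 1.010850.
Hence g_CNY = 1.0601404.
r = (1.0601404 − 1)/(7/12) = 0.103098 → 10.31%.

10.31%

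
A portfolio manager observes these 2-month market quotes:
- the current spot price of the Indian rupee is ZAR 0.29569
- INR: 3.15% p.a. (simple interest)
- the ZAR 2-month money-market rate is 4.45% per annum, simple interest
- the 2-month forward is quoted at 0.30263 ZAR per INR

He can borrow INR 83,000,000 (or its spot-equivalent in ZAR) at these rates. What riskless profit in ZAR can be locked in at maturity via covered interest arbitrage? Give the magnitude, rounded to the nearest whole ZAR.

ZAR 525,869

T = 2/12 years.
Route A — deposit INR, sell forward: 83,000,000 × 1.005250 × 0.30263 = ZAR 25,250,161.02.
Route B — convert at spot, deposit ZAR: 83,000,000 × 0.29569 × 1.0074166667 = ZAR 24,724,291.84.
The quoted forward overvalues INR, so borrow ZAR, buy INR at spot, deposit the INR at 3.15%, and sell the proceeds forward at 0.30263.
Profit = 25,250,161.02 − 24,724,291.84 = ZAR 525,869.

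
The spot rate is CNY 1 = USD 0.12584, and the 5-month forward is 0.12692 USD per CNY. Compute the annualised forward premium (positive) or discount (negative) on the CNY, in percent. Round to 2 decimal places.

+2.06%

T = 5/12 years.
CNY trades forward at +0.85823% vs spot over the period.
Annualise by dividing by T: 0.0085823 / (5/12) = 0.020598 → 2.06%.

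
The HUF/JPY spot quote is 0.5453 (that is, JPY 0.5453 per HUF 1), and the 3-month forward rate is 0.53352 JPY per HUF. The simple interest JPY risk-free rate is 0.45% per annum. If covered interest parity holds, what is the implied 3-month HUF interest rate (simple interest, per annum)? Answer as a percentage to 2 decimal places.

T = 3/12 years.
F/S = 0.53352/0.5453 = 0.9783972 = (growth of JPY) / (growth of HUF).
JPY growth factor: 1 + 0.0045×3/12 = 1.001125.
That pins the HUF growth at 1.0232296.
r = (1.0232296 − 1)/(3/12) = 0.092918 → 9.29%.

9.29%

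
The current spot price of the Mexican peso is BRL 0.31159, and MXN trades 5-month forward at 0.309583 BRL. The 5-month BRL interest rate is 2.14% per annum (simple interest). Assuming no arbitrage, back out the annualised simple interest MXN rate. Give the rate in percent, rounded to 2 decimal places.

T = 5/12 years.
By CIP, F/S equals the BRL-to-MXN growth ratio: 0.309583/0.31159 = 0.9935588.
The BRL side grows by 1 + 0.0214×5/12 = 1.0089167.
So the MXN growth factor = 1.0154575.
r = (1.0154575 − 1)/(5/12) = 0.037098 → 3.71%.

3.71%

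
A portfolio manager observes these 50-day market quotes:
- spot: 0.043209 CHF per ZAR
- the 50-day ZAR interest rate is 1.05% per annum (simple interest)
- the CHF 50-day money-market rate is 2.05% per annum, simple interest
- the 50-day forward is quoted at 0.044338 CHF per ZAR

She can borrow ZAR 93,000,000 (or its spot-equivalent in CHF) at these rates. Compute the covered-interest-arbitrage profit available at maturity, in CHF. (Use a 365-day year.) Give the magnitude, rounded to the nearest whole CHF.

T = 50/365 years.
Invest the ZAR and cover forward: 93,000,000 × 1.001438356 × 0.044338 = CHF 4,129,364.97.
Convert at spot and invest in CHF: 93,000,000 × 0.043209 × 1.002808219 = CHF 4,029,721.65.
The quoted forward overvalues ZAR, so borrow CHF, buy ZAR at spot, deposit the ZAR at 1.05%, and sell the proceeds forward at 0.044338.
Arbitrage profit = |4,129,364.97 − 4,029,721.65| = CHF 99,643.

CHF 99,643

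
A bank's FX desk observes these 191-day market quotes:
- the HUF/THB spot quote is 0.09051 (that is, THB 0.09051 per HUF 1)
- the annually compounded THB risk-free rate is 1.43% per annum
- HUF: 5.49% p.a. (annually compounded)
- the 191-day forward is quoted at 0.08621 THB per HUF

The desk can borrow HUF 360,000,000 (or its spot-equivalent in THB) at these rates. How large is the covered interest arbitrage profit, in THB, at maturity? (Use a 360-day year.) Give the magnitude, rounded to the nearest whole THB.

T = 191/360 years.
Invest the HUF and cover forward: 360,000,000 × 1.0287619195 × 0.08621 = THB 31,928,243.43.
Convert at spot and invest in THB: 360,000,000 × 0.09051 × 1.0075616555 = THB 32,829,985.96.
The quoted forward undervalues HUF, so borrow HUF, convert to THB at spot, deposit the THB at 1.43%, and buy HUF forward at 0.08621 to cover the loan.
Arbitrage profit = |31,928,243.43 − 32,829,985.96| = THB 901,743.

THB 901,743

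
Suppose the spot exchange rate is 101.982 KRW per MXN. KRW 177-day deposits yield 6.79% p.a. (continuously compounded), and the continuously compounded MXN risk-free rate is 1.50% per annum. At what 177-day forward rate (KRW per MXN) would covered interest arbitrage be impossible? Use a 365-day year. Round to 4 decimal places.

T = 177/365 years.
KRW accumulates by e^(0.0679×177/365) = 1.033474937.
MXN accumulates by e^(0.0150×177/365) = 1.007300492.
CIP: F = S · (grow KRW)/(grow MXN) = 101.982 × 1.033474937/1.007300492 = 104.631976 KRW per MXN.

104.6320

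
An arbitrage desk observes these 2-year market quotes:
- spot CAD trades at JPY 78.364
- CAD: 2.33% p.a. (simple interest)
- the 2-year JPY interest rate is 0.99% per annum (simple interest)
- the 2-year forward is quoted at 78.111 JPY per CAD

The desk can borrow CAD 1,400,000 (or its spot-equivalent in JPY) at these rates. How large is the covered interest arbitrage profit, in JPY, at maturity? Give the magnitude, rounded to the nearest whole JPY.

T = 2 years.
Route A — deposit CAD, sell forward: 1,400,000 × 1.046600 × 78.111 = JPY 114,451,361.64.
Route B — convert at spot, deposit JPY: 1,400,000 × 78.364 × 1.019800 = JPY 111,881,850.08.
The quoted forward overvalues CAD, so borrow JPY, buy CAD at spot, deposit the CAD at 2.33%, and sell the proceeds forward at 78.111.
Arbitrage profit = |114,451,361.64 − 111,881,850.08| = JPY 2,569,512.

JPY 2,569,512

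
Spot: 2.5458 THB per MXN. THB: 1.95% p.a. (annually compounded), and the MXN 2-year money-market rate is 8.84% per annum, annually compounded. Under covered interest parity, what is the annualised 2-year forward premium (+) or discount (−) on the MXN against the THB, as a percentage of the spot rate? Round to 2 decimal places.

-6.13%

T = 2 years.
CIP forward (THB per MXN) = 2.5458 × 1.0393803/1.1846146 = 2.2336837.
Annualised premium = (F − S)/S × (1/T) = (2.2336837 − 2.5458)/2.5458 ÷ 2 = -6.13%.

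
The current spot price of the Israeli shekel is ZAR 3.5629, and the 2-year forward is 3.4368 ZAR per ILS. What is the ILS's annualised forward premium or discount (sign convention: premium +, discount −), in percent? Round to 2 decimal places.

-1.77%

T = 2 years.
Period premium: (3.4368 − 3.5629)/3.5629 = -0.0353925.
Annualise by dividing by T: -0.0353925 / 2 = -0.017696 → -1.77%.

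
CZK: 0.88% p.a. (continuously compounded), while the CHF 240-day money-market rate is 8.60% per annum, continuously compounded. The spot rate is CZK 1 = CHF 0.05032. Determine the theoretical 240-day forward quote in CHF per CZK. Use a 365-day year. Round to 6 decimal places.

0.052940

T = 240/365 years.
CHF growth factor: e^(0.0860×240/365) = 1.0581773.
CZK accumulates by e^(0.0088×240/365) = 1.0058031.
CIP: F = S · (grow CHF)/(grow CZK) = 0.05032 × 1.0581773/1.0058031 = 0.05294026 CHF per CZK.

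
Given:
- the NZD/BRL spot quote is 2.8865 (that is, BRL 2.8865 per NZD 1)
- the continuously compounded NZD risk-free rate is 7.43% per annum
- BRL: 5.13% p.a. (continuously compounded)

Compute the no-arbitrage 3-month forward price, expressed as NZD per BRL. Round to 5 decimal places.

T = 3/12 years.
BRL growth factor: e^(0.0513×3/12) = 1.0129076.
Growth of 1 NZD over T: e^(0.0743×3/12) = 1.0187486.
CIP: F = S · (grow BRL)/(grow NZD) = 2.8865 × 1.0129076/1.0187486 = 2.869950 BRL per NZD.
Invert for NZD per BRL: 1 / 2.869950 = 0.34844.

0.34844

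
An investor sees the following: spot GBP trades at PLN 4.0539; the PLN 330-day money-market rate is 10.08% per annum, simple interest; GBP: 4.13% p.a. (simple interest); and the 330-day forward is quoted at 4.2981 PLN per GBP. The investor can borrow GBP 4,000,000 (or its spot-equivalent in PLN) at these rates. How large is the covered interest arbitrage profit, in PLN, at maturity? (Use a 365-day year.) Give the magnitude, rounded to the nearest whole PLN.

T = 330/365 years.
Route A — deposit GBP, sell forward: 4,000,000 × 1.037339726 × 4.2981 = PLN 17,834,359.51.
Route B — convert at spot, deposit PLN: 4,000,000 × 4.0539 × 1.0911342466 = PLN 17,693,396.49.
The quoted forward overvalues GBP, so borrow PLN, buy GBP at spot, deposit the GBP at 4.13%, and sell the proceeds forward at 4.2981.
Profit = 17,834,359.51 − 17,693,396.49 = PLN 140,963.

PLN 140,963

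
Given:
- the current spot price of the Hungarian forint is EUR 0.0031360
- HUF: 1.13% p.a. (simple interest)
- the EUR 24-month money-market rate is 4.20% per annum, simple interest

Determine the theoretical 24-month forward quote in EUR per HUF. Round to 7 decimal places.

T = 2 years.
Growth of 1 EUR over T: 1 + 0.0420×2 = 1.084000.
HUF accumulates by 1 + 0.0113×2 = 1.022600.
Forward (EUR per HUF) = 0.003136 × 1.084000 / 1.022600 = 0.003324295.

0.0033243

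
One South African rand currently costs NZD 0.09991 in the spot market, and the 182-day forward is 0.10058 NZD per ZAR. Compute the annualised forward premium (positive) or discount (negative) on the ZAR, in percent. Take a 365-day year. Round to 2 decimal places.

+1.34%

T = 182/365 years.
(F − S)/S = (0.10058 − 0.09991)/0.09991 = 0.0067060.
Per annum: 0.0067060 / (182/365) = 0.013449 = 1.34%.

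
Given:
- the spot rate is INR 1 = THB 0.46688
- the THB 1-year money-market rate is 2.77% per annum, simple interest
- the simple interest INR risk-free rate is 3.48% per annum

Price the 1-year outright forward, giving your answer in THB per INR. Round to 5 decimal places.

0.46368

T = 1 year.
Growth of 1 THB over T: 1 + 0.0277×1 = 1.027700.
Growth of 1 INR over T: 1 + 0.0348×1 = 1.034800.
Forward (THB per INR) = 0.46688 × 1.027700 / 1.034800 = 0.4636766.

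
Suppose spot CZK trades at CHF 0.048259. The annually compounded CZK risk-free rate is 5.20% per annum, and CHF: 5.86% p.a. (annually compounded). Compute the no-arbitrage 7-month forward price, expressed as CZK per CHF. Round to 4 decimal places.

20.6461

T = 7/12 years.
Growth of 1 CHF over T: (1 + 0.0586)^(7/12) = 1.03377717.
CZK growth factor: (1 + 0.0520)^(7/12) = 1.03001255.
So F = 0.048259 × 1.03377717 / 1.03001255 = 0.048435383 (CHF/CZK).
Quoted the other way: 1/0.048435383 = 20.6461 CZK per CHF.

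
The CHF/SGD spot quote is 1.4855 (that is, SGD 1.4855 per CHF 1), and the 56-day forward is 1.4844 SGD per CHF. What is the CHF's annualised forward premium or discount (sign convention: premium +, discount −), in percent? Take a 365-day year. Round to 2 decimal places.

T = 56/365 years.
CHF trades forward at -0.07405% vs spot over the period.
Annualise by dividing by T: -0.0007405 / (56/365) = -0.004826 → -0.48%.

-0.48%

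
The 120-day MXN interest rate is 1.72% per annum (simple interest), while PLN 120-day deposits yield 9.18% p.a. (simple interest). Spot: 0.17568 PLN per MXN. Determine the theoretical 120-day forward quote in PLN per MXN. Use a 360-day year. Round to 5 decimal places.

0.18002

T = 120/360 years.
PLN accumulates by 1 + 0.0918×120/360 = 1.030600.
MXN accumulates by 1 + 0.0172×120/360 = 1.0057333.
CIP: F = S · (grow PLN)/(grow MXN) = 0.17568 × 1.030600/1.0057333 = 0.1800237 PLN per MXN.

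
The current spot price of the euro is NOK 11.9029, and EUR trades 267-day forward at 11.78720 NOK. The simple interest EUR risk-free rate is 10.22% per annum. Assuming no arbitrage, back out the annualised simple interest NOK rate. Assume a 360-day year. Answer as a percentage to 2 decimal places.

T = 267/360 years.
F/S = 11.7872/11.9029 = 0.9902797 = (growth of NOK) / (growth of EUR).
The EUR side grows by 1 + 0.1022×267/360 = 1.0757983.
Hence g_NOK = 1.0653412.
r = (1.0653412 − 1)/(267/360) = 0.088100 → 8.81%.

8.81%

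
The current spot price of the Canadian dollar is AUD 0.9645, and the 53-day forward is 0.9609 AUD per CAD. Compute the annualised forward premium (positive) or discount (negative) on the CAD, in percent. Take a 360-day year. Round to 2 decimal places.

T = 53/360 years.
Period premium: (0.9609 − 0.9645)/0.9645 = -0.0037325.
Annualise by dividing by T: -0.0037325 / (53/360) = -0.025353 → -2.54%.

-2.54%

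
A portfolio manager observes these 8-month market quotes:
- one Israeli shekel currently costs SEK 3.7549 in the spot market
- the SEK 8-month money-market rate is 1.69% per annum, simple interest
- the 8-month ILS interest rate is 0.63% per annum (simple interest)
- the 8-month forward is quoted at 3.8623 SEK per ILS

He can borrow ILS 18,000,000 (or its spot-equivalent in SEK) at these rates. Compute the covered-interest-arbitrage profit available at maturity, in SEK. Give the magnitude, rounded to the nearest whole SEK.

T = 8/12 years.
Invest the ILS and cover forward: 18,000,000 × 1.004200 × 3.8623 = SEK 69,813,389.88.
Convert at spot and invest in SEK: 18,000,000 × 3.7549 × 1.0112666667 = SEK 68,349,693.72.
The quoted forward overvalues ILS, so borrow SEK, buy ILS at spot, deposit the ILS at 0.63%, and sell the proceeds forward at 3.8623.
Arbitrage profit = |69,813,389.88 − 68,349,693.72| = SEK 1,463,696.

SEK 1,463,696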